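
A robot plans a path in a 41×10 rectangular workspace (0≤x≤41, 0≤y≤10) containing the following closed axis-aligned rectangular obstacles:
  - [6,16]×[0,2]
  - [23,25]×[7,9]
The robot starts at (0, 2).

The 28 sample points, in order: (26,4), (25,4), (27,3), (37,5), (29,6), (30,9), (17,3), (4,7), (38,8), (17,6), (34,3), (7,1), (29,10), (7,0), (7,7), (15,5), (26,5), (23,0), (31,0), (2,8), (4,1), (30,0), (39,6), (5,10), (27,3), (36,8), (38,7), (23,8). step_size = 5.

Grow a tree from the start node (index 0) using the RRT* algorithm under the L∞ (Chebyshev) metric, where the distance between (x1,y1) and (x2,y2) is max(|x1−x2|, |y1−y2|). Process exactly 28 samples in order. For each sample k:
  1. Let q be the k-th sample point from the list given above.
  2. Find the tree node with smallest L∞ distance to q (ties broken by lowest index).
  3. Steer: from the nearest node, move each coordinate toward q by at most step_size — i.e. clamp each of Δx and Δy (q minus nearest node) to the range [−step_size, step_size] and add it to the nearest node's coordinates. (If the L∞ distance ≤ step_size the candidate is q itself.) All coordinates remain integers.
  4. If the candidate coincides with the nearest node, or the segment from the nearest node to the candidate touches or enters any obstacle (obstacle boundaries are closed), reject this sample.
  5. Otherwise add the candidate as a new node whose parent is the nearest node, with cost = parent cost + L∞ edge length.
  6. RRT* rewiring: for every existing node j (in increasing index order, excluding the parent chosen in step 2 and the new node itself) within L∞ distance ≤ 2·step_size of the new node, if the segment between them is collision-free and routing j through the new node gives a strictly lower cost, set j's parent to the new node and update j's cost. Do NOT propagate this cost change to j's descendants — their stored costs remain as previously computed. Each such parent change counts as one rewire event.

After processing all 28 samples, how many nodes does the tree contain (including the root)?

1. q=(26,4) nearest=0 d=26 new=(5,4) → add node 1 parent=0 cost=5
2. q=(25,4) nearest=1 d=20 new=(10,4) → add node 2 parent=1 cost=10
3. q=(27,3) nearest=2 d=17 new=(15,3) → add node 3 parent=2 cost=15
4. q=(37,5) nearest=3 d=22 new=(20,5) → add node 4 parent=3 cost=20
5. q=(29,6) nearest=4 d=9 new=(25,6) → add node 5 parent=4 cost=25
6. q=(30,9) nearest=5 d=5 new=(30,9) → add node 6 parent=5 cost=30
7. q=(17,3) nearest=3 d=2 new=(17,3) → add node 7 parent=3 cost=17
8. q=(4,7) nearest=1 d=3 new=(4,7) → add node 8 parent=1 cost=8
9. q=(38,8) nearest=6 d=8 new=(35,8) → add node 9 parent=6 cost=35
10. q=(17,6) nearest=3 d=3 new=(17,6) → add node 10 parent=3 cost=18
11. q=(34,3) nearest=9 d=5 new=(34,3) → add node 11 parent=9 cost=40
12. q=(7,1) nearest=1 d=3 new=(7,1) → blocked by [6,16]×[0,2], reject
13. q=(29,10) nearest=6 d=1 new=(29,10) → add node 12 parent=6 cost=31; rewire 11→12 (38<40)
14. q=(7,0) nearest=1 d=4 new=(7,0) → blocked by [6,16]×[0,2], reject
15. q=(7,7) nearest=1 d=3 new=(7,7) → add node 13 parent=1 cost=8
16. q=(15,5) nearest=3 d=2 new=(15,5) → add node 14 parent=3 cost=17
17. q=(26,5) nearest=5 d=1 new=(26,5) → add node 15 parent=5 cost=26; rewire 11→15 (34<38)
18. q=(23,0) nearest=4 d=5 new=(23,0) → add node 16 parent=4 cost=25
19. q=(31,0) nearest=11 d=3 new=(31,0) → add node 17 parent=11 cost=37
20. q=(2,8) nearest=8 d=2 new=(2,8) → add node 18 parent=8 cost=10
21. q=(4,1) nearest=1 d=3 new=(4,1) → add node 19 parent=1 cost=8
22. q=(30,0) nearest=17 d=1 new=(30,0) → add node 20 parent=17 cost=38
23. q=(39,6) nearest=9 d=4 new=(39,6) → add node 21 parent=9 cost=39
24. q=(5,10) nearest=8 d=3 new=(5,10) → add node 22 parent=8 cost=11
25. q=(27,3) nearest=15 d=2 new=(27,3) → add node 23 parent=15 cost=28; rewire 17→23 (32<37); rewire 20→23 (31<38)
26. q=(36,8) nearest=9 d=1 new=(36,8) → add node 24 parent=9 cost=36
27. q=(38,7) nearest=21 d=1 new=(38,7) → add node 25 parent=21 cost=40
28. q=(23,8) nearest=5 d=2 new=(23,8) → blocked by [23,25]×[7,9], reject

Node count: 26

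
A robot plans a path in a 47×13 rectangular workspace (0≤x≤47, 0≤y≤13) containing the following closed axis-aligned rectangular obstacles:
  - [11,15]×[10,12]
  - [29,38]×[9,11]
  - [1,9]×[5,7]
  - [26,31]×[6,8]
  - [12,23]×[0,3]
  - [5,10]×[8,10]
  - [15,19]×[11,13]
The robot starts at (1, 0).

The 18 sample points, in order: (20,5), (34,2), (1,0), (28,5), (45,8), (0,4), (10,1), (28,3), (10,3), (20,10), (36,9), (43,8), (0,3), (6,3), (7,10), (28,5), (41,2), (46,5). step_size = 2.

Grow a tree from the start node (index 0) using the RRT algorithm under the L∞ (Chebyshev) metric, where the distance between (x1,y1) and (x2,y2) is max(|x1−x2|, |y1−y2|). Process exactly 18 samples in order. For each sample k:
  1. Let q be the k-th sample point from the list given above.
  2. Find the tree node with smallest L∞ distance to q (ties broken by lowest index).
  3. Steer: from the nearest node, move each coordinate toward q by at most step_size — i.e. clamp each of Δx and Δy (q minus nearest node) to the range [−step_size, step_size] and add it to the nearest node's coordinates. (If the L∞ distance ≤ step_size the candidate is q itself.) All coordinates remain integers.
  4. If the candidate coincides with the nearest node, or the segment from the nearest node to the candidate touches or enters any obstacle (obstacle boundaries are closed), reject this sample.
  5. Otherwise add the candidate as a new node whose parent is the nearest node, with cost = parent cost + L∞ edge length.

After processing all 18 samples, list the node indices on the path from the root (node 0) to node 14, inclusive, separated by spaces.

1. q=(20,5) nearest=0 d=19 new=(3,2) → add node 1 parent=0 cost=2
2. q=(34,2) nearest=1 d=31 new=(5,2) → add node 2 parent=1 cost=4
3. q=(1,0) nearest=0 d=0 → coincident, reject
4. q=(28,5) nearest=2 d=23 new=(7,4) → add node 3 parent=2 cost=6
5. q=(45,8) nearest=3 d=38 new=(9,6) → blocked by [1,9]×[5,7], reject
6. q=(0,4) nearest=1 d=3 new=(1,4) → add node 4 parent=1 cost=4
7. q=(10,1) nearest=3 d=3 new=(9,2) → add node 5 parent=3 cost=8
8. q=(28,3) nearest=5 d=19 new=(11,3) → add node 6 parent=5 cost=10
9. q=(10,3) nearest=5 d=1 new=(10,3) → add node 7 parent=5 cost=9
10. q=(20,10) nearest=6 d=9 new=(13,5) → add node 8 parent=6 cost=12
11. q=(36,9) nearest=8 d=23 new=(15,7) → add node 9 parent=8 cost=14
12. q=(43,8) nearest=9 d=28 new=(17,8) → add node 10 parent=9 cost=16
13. q=(0,3) nearest=4 d=1 new=(0,3) → add node 11 parent=4 cost=5
14. q=(6,3) nearest=2 d=1 new=(6,3) → add node 12 parent=2 cost=5
15. q=(7,10) nearest=3 d=6 new=(7,6) → blocked by [1,9]×[5,7], reject
16. q=(28,5) nearest=10 d=11 new=(19,6) → add node 13 parent=10 cost=18
17. q=(41,2) nearest=13 d=22 new=(21,4) → add node 14 parent=13 cost=20
18. q=(46,5) nearest=14 d=25 new=(23,5) → add node 15 parent=14 cost=22

Path: 0 1 2 3 5 6 8 9 10 13 14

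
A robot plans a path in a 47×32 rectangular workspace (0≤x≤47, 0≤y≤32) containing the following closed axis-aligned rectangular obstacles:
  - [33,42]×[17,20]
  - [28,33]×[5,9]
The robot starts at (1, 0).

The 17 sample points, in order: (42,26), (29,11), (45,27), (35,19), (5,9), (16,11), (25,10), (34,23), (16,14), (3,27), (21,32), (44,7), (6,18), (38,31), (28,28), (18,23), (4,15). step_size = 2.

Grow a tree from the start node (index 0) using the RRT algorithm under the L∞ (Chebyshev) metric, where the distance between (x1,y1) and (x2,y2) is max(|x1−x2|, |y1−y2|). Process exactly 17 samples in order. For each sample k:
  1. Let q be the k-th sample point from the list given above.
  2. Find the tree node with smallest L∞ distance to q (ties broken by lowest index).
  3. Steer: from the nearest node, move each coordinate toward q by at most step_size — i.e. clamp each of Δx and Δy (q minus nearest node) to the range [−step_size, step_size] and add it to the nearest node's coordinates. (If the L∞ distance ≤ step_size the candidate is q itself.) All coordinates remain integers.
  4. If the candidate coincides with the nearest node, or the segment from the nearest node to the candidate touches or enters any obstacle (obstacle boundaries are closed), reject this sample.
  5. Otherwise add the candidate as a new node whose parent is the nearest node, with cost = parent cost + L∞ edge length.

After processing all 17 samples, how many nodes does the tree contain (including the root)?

Node count: 18

1. q=(42,26) nearest=0 d=41 new=(3,2) → add node 1 parent=0 cost=2
2. q=(29,11) nearest=1 d=26 new=(5,4) → add node 2 parent=1 cost=4
3. q=(45,27) nearest=2 d=40 new=(7,6) → add node 3 parent=2 cost=6
4. q=(35,19) nearest=3 d=28 new=(9,8) → add node 4 parent=3 cost=8
5. q=(5,9) nearest=3 d=3 new=(5,8) → add node 5 parent=3 cost=8
6. q=(16,11) nearest=4 d=7 new=(11,10) → add node 6 parent=4 cost=10
7. q=(25,10) nearest=6 d=14 new=(13,10) → add node 7 parent=6 cost=12
8. q=(34,23) nearest=7 d=21 new=(15,12) → add node 8 parent=7 cost=14
9. q=(16,14) nearest=8 d=2 new=(16,14) → add node 9 parent=8 cost=16
10. q=(3,27) nearest=9 d=13 new=(14,16) → add node 10 parent=9 cost=18
11. q=(21,32) nearest=10 d=16 new=(16,18) → add node 11 parent=10 cost=20
12. q=(44,7) nearest=9 d=28 new=(18,12) → add node 12 parent=9 cost=18
13. q=(6,18) nearest=6 d=8 new=(9,12) → add node 13 parent=6 cost=12
14. q=(38,31) nearest=12 d=20 new=(20,14) → add node 14 parent=12 cost=20
15. q=(28,28) nearest=11 d=12 new=(18,20) → add node 15 parent=11 cost=22
16. q=(18,23) nearest=15 d=3 new=(18,22) → add node 16 parent=15 cost=24
17. q=(4,15) nearest=13 d=5 new=(7,14) → add node 17 parent=13 cost=14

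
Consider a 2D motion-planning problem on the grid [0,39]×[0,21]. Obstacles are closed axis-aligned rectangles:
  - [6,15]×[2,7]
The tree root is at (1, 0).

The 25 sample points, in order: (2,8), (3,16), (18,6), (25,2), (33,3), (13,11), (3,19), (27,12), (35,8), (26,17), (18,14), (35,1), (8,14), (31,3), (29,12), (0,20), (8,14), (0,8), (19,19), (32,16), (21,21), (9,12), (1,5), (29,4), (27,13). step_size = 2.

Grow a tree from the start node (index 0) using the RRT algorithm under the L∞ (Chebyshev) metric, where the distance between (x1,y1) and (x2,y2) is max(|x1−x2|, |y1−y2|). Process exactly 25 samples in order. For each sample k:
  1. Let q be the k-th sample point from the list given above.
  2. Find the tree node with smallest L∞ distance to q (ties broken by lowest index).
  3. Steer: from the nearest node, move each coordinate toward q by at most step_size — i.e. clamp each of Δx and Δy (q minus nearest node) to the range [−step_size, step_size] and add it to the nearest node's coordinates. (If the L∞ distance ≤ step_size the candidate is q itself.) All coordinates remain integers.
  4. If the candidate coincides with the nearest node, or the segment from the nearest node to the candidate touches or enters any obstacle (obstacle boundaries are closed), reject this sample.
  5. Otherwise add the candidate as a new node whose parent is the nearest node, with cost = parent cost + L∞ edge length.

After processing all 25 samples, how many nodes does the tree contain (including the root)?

Node count: 16

1. q=(2,8) nearest=0 d=8 new=(2,2) → add node 1 parent=0 cost=2
2. q=(3,16) nearest=1 d=14 new=(3,4) → add node 2 parent=1 cost=4
3. q=(18,6) nearest=2 d=15 new=(5,6) → add node 3 parent=2 cost=6
4. q=(25,2) nearest=3 d=20 new=(7,4) → blocked by [6,15]×[2,7], reject
5. q=(33,3) nearest=3 d=28 new=(7,4) → blocked by [6,15]×[2,7], reject
6. q=(13,11) nearest=3 d=8 new=(7,8) → blocked by [6,15]×[2,7], reject
7. q=(3,19) nearest=3 d=13 new=(3,8) → add node 4 parent=3 cost=8
8. q=(27,12) nearest=3 d=22 new=(7,8) → blocked by [6,15]×[2,7], reject
9. q=(35,8) nearest=3 d=30 new=(7,8) → blocked by [6,15]×[2,7], reject
10. q=(26,17) nearest=3 d=21 new=(7,8) → blocked by [6,15]×[2,7], reject
11. q=(18,14) nearest=3 d=13 new=(7,8) → blocked by [6,15]×[2,7], reject
12. q=(35,1) nearest=3 d=30 new=(7,4) → blocked by [6,15]×[2,7], reject
13. q=(8,14) nearest=4 d=6 new=(5,10) → add node 5 parent=4 cost=10
14. q=(31,3) nearest=3 d=26 new=(7,4) → blocked by [6,15]×[2,7], reject
15. q=(29,12) nearest=3 d=24 new=(7,8) → blocked by [6,15]×[2,7], reject
16. q=(0,20) nearest=5 d=10 new=(3,12) → add node 6 parent=5 cost=12
17. q=(8,14) nearest=5 d=4 new=(7,12) → add node 7 parent=5 cost=12
18. q=(0,8) nearest=4 d=3 new=(1,8) → add node 8 parent=4 cost=10
19. q=(19,19) nearest=7 d=12 new=(9,14) → add node 9 parent=7 cost=14
20. q=(32,16) nearest=9 d=23 new=(11,16) → add node 10 parent=9 cost=16
21. q=(21,21) nearest=10 d=10 new=(13,18) → add node 11 parent=10 cost=18
22. q=(9,12) nearest=7 d=2 new=(9,12) → add node 12 parent=7 cost=14
23. q=(1,5) nearest=2 d=2 new=(1,5) → add node 13 parent=2 cost=6
24. q=(29,4) nearest=11 d=16 new=(15,16) → add node 14 parent=11 cost=20
25. q=(27,13) nearest=14 d=12 new=(17,14) → add node 15 parent=14 cost=22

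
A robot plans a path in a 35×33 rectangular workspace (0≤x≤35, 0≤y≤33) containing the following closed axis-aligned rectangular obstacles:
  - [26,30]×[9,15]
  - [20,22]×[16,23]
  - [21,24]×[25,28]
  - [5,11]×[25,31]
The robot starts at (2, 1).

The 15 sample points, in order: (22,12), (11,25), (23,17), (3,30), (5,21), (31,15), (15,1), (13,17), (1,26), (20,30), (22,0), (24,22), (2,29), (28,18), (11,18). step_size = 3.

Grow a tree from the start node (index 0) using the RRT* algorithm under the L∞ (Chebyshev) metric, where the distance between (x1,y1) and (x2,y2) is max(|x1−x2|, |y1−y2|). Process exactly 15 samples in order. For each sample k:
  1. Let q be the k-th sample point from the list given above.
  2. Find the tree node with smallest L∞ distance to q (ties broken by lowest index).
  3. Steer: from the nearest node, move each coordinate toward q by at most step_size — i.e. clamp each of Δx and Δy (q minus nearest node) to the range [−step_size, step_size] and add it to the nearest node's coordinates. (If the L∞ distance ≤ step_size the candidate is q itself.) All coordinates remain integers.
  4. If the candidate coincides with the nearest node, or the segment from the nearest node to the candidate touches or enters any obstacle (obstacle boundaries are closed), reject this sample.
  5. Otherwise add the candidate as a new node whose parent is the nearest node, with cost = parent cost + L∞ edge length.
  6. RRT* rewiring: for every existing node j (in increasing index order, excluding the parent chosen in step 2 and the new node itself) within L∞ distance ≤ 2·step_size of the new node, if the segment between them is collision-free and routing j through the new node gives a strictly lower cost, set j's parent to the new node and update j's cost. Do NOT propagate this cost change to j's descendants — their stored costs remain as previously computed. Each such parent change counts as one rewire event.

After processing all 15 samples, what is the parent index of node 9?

Parent of node 9: 5

1. q=(22,12) nearest=0 d=20 new=(5,4) → add node 1 parent=0 cost=3
2. q=(11,25) nearest=1 d=21 new=(8,7) → add node 2 parent=1 cost=6
3. q=(23,17) nearest=2 d=15 new=(11,10) → add node 3 parent=2 cost=9
4. q=(3,30) nearest=3 d=20 new=(8,13) → add node 4 parent=3 cost=12
5. q=(5,21) nearest=4 d=8 new=(5,16) → add node 5 parent=4 cost=15
6. q=(31,15) nearest=3 d=20 new=(14,13) → add node 6 parent=3 cost=12
7. q=(15,1) nearest=2 d=7 new=(11,4) → add node 7 parent=2 cost=9
8. q=(13,17) nearest=6 d=4 new=(13,16) → add node 8 parent=6 cost=15
9. q=(1,26) nearest=5 d=10 new=(2,19) → add node 9 parent=5 cost=18
10. q=(20,30) nearest=8 d=14 new=(16,19) → add node 10 parent=8 cost=18
11. q=(22,0) nearest=3 d=11 new=(14,7) → add node 11 parent=3 cost=12
12. q=(24,22) nearest=10 d=8 new=(19,22) → add node 12 parent=10 cost=21
13. q=(2,29) nearest=9 d=10 new=(2,22) → add node 13 parent=9 cost=21
14. q=(28,18) nearest=12 d=9 new=(22,19) → blocked by [20,22]×[16,23], reject
15. q=(11,18) nearest=8 d=2 new=(11,18) → add node 14 parent=8 cost=17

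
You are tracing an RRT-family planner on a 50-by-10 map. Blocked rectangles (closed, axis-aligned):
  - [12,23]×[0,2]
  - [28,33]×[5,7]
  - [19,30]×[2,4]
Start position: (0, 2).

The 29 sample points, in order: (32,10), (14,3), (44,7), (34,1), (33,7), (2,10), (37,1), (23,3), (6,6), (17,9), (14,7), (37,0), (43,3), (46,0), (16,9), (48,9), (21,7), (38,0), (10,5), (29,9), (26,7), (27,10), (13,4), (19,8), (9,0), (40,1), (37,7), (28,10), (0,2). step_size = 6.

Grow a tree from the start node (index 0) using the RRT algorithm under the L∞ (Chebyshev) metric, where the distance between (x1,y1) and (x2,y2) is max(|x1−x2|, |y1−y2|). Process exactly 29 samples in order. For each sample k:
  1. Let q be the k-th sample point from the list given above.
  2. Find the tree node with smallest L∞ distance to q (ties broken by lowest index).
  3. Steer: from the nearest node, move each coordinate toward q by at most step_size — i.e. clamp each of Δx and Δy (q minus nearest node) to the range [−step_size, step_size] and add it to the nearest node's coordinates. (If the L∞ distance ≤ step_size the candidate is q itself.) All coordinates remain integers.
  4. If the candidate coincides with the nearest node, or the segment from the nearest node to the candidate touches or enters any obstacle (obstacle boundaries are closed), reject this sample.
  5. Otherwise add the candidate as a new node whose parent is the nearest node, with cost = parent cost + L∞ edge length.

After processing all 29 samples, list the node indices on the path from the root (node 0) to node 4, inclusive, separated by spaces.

1. q=(32,10) nearest=0 d=32 new=(6,8) → add node 1 parent=0 cost=6
2. q=(14,3) nearest=1 d=8 new=(12,3) → add node 2 parent=1 cost=12
3. q=(44,7) nearest=2 d=32 new=(18,7) → add node 3 parent=2 cost=18
4. q=(34,1) nearest=3 d=16 new=(24,1) → blocked by [12,23]×[0,2], reject
5. q=(33,7) nearest=3 d=15 new=(24,7) → add node 4 parent=3 cost=24
6. q=(2,10) nearest=1 d=4 new=(2,10) → add node 5 parent=1 cost=10
7. q=(37,1) nearest=4 d=13 new=(30,1) → blocked by [19,30]×[2,4], reject
8. q=(23,3) nearest=4 d=4 new=(23,3) → blocked by [19,30]×[2,4], reject
9. q=(6,6) nearest=1 d=2 new=(6,6) → add node 6 parent=1 cost=8
10. q=(17,9) nearest=3 d=2 new=(17,9) → add node 7 parent=3 cost=20
11. q=(14,7) nearest=7 d=3 new=(14,7) → add node 8 parent=7 cost=23
12. q=(37,0) nearest=4 d=13 new=(30,1) → blocked by [19,30]×[2,4], reject
13. q=(43,3) nearest=4 d=19 new=(30,3) → blocked by [19,30]×[2,4], reject
14. q=(46,0) nearest=4 d=22 new=(30,1) → blocked by [19,30]×[2,4], reject
15. q=(16,9) nearest=7 d=1 new=(16,9) → add node 9 parent=7 cost=21
16. q=(48,9) nearest=4 d=24 new=(30,9) → add node 10 parent=4 cost=30
17. q=(21,7) nearest=3 d=3 new=(21,7) → add node 11 parent=3 cost=21
18. q=(38,0) nearest=10 d=9 new=(36,3) → blocked by [28,33]×[5,7], reject
19. q=(10,5) nearest=2 d=2 new=(10,5) → add node 12 parent=2 cost=14
20. q=(29,9) nearest=10 d=1 new=(29,9) → add node 13 parent=10 cost=31
21. q=(26,7) nearest=4 d=2 new=(26,7) → add node 14 parent=4 cost=26
22. q=(27,10) nearest=13 d=2 new=(27,10) → add node 15 parent=13 cost=33
23. q=(13,4) nearest=2 d=1 new=(13,4) → add node 16 parent=2 cost=13
24. q=(19,8) nearest=3 d=1 new=(19,8) → add node 17 parent=3 cost=19
25. q=(9,0) nearest=2 d=3 new=(9,0) → add node 18 parent=2 cost=15
26. q=(40,1) nearest=10 d=10 new=(36,3) → blocked by [28,33]×[5,7], reject
27. q=(37,7) nearest=10 d=7 new=(36,7) → add node 19 parent=10 cost=36
28. q=(28,10) nearest=13 d=1 new=(28,10) → add node 20 parent=13 cost=32
29. q=(0,2) nearest=0 d=0 → coincident, reject

Path: 0 1 2 3 4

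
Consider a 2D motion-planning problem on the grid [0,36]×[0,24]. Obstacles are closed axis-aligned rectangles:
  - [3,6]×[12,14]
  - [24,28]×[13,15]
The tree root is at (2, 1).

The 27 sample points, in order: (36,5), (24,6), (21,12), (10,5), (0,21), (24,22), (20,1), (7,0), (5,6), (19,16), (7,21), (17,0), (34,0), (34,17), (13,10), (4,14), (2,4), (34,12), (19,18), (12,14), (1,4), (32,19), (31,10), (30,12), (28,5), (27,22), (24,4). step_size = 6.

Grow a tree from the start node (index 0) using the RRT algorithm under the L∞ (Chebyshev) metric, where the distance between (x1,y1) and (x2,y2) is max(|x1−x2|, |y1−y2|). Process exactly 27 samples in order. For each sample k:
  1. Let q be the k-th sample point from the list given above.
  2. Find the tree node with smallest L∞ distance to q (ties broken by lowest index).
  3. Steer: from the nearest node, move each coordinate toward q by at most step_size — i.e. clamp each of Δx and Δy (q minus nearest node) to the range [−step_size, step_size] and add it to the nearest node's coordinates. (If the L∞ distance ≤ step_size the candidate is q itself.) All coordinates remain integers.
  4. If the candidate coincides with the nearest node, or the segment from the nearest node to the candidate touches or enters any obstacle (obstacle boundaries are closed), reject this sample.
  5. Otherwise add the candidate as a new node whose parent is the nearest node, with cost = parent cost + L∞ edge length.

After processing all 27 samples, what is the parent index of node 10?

1. q=(36,5) nearest=0 d=34 new=(8,5) → add node 1 parent=0 cost=6
2. q=(24,6) nearest=1 d=16 new=(14,6) → add node 2 parent=1 cost=12
3. q=(21,12) nearest=2 d=7 new=(20,12) → add node 3 parent=2 cost=18
4. q=(10,5) nearest=1 d=2 new=(10,5) → add node 4 parent=1 cost=8
5. q=(0,21) nearest=2 d=15 new=(8,12) → add node 5 parent=2 cost=18
6. q=(24,22) nearest=3 d=10 new=(24,18) → add node 6 parent=3 cost=24
7. q=(20,1) nearest=2 d=6 new=(20,1) → add node 7 parent=2 cost=18
8. q=(7,0) nearest=0 d=5 new=(7,0) → add node 8 parent=0 cost=5
9. q=(5,6) nearest=1 d=3 new=(5,6) → add node 9 parent=1 cost=9
10. q=(19,16) nearest=3 d=4 new=(19,16) → add node 10 parent=3 cost=22
11. q=(7,21) nearest=5 d=9 new=(7,18) → add node 11 parent=5 cost=24
12. q=(17,0) nearest=7 d=3 new=(17,0) → add node 12 parent=7 cost=21
13. q=(34,0) nearest=3 d=14 new=(26,6) → add node 13 parent=3 cost=24
14. q=(34,17) nearest=6 d=10 new=(30,17) → add node 14 parent=6 cost=30
15. q=(13,10) nearest=2 d=4 new=(13,10) → add node 15 parent=2 cost=16
16. q=(4,14) nearest=5 d=4 new=(4,14) → blocked by [3,6]×[12,14], reject
17. q=(2,4) nearest=0 d=3 new=(2,4) → add node 16 parent=0 cost=3
18. q=(34,12) nearest=14 d=5 new=(34,12) → add node 17 parent=14 cost=35
19. q=(19,18) nearest=10 d=2 new=(19,18) → add node 18 parent=10 cost=24
20. q=(12,14) nearest=5 d=4 new=(12,14) → add node 19 parent=5 cost=22
21. q=(1,4) nearest=16 d=1 new=(1,4) → add node 20 parent=16 cost=4
22. q=(32,19) nearest=14 d=2 new=(32,19) → add node 21 parent=14 cost=32
23. q=(31,10) nearest=17 d=3 new=(31,10) → add node 22 parent=17 cost=38
24. q=(30,12) nearest=22 d=2 new=(30,12) → add node 23 parent=22 cost=40
25. q=(28,5) nearest=13 d=2 new=(28,5) → add node 24 parent=13 cost=26
26. q=(27,22) nearest=6 d=4 new=(27,22) → add node 25 parent=6 cost=28
27. q=(24,4) nearest=13 d=2 new=(24,4) → add node 26 parent=13 cost=26

Parent of node 10: 3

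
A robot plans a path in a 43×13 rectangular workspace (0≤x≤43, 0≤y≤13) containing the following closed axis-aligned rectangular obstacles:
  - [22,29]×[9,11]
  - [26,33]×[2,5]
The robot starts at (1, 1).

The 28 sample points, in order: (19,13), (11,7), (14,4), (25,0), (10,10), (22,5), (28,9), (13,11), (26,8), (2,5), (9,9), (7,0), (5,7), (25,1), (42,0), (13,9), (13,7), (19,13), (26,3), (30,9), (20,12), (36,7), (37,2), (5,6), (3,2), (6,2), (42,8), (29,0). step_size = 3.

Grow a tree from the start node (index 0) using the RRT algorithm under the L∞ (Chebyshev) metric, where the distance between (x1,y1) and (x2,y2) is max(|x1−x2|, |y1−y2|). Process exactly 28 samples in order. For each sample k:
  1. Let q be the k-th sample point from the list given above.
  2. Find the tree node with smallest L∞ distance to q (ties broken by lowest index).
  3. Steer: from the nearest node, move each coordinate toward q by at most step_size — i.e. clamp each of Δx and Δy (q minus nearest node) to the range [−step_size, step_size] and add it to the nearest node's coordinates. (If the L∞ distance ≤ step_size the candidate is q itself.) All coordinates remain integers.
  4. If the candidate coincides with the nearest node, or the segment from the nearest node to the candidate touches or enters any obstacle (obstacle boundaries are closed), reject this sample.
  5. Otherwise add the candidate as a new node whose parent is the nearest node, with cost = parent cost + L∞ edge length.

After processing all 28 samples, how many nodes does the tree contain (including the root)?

Node count: 26

1. q=(19,13) nearest=0 d=18 new=(4,4) → add node 1 parent=0 cost=3
2. q=(11,7) nearest=1 d=7 new=(7,7) → add node 2 parent=1 cost=6
3. q=(14,4) nearest=2 d=7 new=(10,4) → add node 3 parent=2 cost=9
4. q=(25,0) nearest=3 d=15 new=(13,1) → add node 4 parent=3 cost=12
5. q=(10,10) nearest=2 d=3 new=(10,10) → add node 5 parent=2 cost=9
6. q=(22,5) nearest=4 d=9 new=(16,4) → add node 6 parent=4 cost=15
7. q=(28,9) nearest=6 d=12 new=(19,7) → add node 7 parent=6 cost=18
8. q=(13,11) nearest=5 d=3 new=(13,11) → add node 8 parent=5 cost=12
9. q=(26,8) nearest=7 d=7 new=(22,8) → add node 9 parent=7 cost=21
10. q=(2,5) nearest=1 d=2 new=(2,5) → add node 10 parent=1 cost=5
11. q=(9,9) nearest=5 d=1 new=(9,9) → add node 11 parent=5 cost=10
12. q=(7,0) nearest=1 d=4 new=(7,1) → add node 12 parent=1 cost=6
13. q=(5,7) nearest=2 d=2 new=(5,7) → add node 13 parent=2 cost=8
14. q=(25,1) nearest=7 d=6 new=(22,4) → add node 14 parent=7 cost=21
15. q=(42,0) nearest=9 d=20 new=(25,5) → add node 15 parent=9 cost=24
16. q=(13,9) nearest=8 d=2 new=(13,9) → add node 16 parent=8 cost=14
17. q=(13,7) nearest=16 d=2 new=(13,7) → add node 17 parent=16 cost=16
18. q=(19,13) nearest=9 d=5 new=(19,11) → add node 18 parent=9 cost=24
19. q=(26,3) nearest=15 d=2 new=(26,3) → blocked by [26,33]×[2,5], reject
20. q=(30,9) nearest=15 d=5 new=(28,8) → add node 19 parent=15 cost=27
21. q=(20,12) nearest=18 d=1 new=(20,12) → add node 20 parent=18 cost=25
22. q=(36,7) nearest=19 d=8 new=(31,7) → add node 21 parent=19 cost=30
23. q=(37,2) nearest=21 d=6 new=(34,4) → blocked by [26,33]×[2,5], reject
24. q=(5,6) nearest=13 d=1 new=(5,6) → add node 22 parent=13 cost=9
25. q=(3,2) nearest=0 d=2 new=(3,2) → add node 23 parent=0 cost=2
26. q=(6,2) nearest=12 d=1 new=(6,2) → add node 24 parent=12 cost=7
27. q=(42,8) nearest=21 d=11 new=(34,8) → add node 25 parent=21 cost=33
28. q=(29,0) nearest=15 d=5 new=(28,2) → blocked by [26,33]×[2,5], reject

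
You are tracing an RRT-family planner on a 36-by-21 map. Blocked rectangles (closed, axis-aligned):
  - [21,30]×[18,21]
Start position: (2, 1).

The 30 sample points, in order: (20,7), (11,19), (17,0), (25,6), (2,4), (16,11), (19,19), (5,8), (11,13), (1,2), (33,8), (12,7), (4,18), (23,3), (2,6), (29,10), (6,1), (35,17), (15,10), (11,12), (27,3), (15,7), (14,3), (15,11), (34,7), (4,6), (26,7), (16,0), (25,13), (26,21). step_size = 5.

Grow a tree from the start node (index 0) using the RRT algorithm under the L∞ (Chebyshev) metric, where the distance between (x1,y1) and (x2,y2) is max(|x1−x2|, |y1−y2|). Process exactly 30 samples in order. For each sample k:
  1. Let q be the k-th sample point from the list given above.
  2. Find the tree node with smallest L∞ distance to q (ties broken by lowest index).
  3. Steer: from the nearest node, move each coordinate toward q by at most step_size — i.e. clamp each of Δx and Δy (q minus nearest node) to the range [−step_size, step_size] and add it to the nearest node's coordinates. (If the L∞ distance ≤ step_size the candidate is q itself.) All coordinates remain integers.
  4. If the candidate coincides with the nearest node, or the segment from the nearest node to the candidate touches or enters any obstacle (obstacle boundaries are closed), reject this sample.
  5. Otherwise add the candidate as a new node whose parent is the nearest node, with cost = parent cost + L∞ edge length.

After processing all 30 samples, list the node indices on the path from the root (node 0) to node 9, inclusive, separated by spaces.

Path: 0 1 2 9

1. q=(20,7) nearest=0 d=18 new=(7,6) → add node 1 parent=0 cost=5
2. q=(11,19) nearest=1 d=13 new=(11,11) → add node 2 parent=1 cost=10
3. q=(17,0) nearest=1 d=10 new=(12,1) → add node 3 parent=1 cost=10
4. q=(25,6) nearest=3 d=13 new=(17,6) → add node 4 parent=3 cost=15
5. q=(2,4) nearest=0 d=3 new=(2,4) → add node 5 parent=0 cost=3
6. q=(16,11) nearest=2 d=5 new=(16,11) → add node 6 parent=2 cost=15
7. q=(19,19) nearest=2 d=8 new=(16,16) → add node 7 parent=2 cost=15
8. q=(5,8) nearest=1 d=2 new=(5,8) → add node 8 parent=1 cost=7
9. q=(11,13) nearest=2 d=2 new=(11,13) → add node 9 parent=2 cost=12
10. q=(1,2) nearest=0 d=1 new=(1,2) → add node 10 parent=0 cost=1
11. q=(33,8) nearest=4 d=16 new=(22,8) → add node 11 parent=4 cost=20
12. q=(12,7) nearest=2 d=4 new=(12,7) → add node 12 parent=2 cost=14
13. q=(4,18) nearest=2 d=7 new=(6,16) → add node 13 parent=2 cost=15
14. q=(23,3) nearest=11 d=5 new=(23,3) → add node 14 parent=11 cost=25
15. q=(2,6) nearest=5 d=2 new=(2,6) → add node 15 parent=5 cost=5
16. q=(29,10) nearest=11 d=7 new=(27,10) → add node 16 parent=11 cost=25
17. q=(6,1) nearest=0 d=4 new=(6,1) → add node 17 parent=0 cost=4
18. q=(35,17) nearest=16 d=8 new=(32,15) → add node 18 parent=16 cost=30
19. q=(15,10) nearest=6 d=1 new=(15,10) → add node 19 parent=6 cost=16
20. q=(11,12) nearest=2 d=1 new=(11,12) → add node 20 parent=2 cost=11
21. q=(27,3) nearest=14 d=4 new=(27,3) → add node 21 parent=14 cost=29
22. q=(15,7) nearest=4 d=2 new=(15,7) → add node 22 parent=4 cost=17
23. q=(14,3) nearest=3 d=2 new=(14,3) → add node 23 parent=3 cost=12
24. q=(15,11) nearest=6 d=1 new=(15,11) → add node 24 parent=6 cost=16
25. q=(34,7) nearest=16 d=7 new=(32,7) → add node 25 parent=16 cost=30
26. q=(4,6) nearest=5 d=2 new=(4,6) → add node 26 parent=5 cost=5
27. q=(26,7) nearest=16 d=3 new=(26,7) → add node 27 parent=16 cost=28
28. q=(16,0) nearest=23 d=3 new=(16,0) → add node 28 parent=23 cost=15
29. q=(25,13) nearest=16 d=3 new=(25,13) → add node 29 parent=16 cost=28
30. q=(26,21) nearest=18 d=6 new=(27,20) → blocked by [21,30]×[18,21], reject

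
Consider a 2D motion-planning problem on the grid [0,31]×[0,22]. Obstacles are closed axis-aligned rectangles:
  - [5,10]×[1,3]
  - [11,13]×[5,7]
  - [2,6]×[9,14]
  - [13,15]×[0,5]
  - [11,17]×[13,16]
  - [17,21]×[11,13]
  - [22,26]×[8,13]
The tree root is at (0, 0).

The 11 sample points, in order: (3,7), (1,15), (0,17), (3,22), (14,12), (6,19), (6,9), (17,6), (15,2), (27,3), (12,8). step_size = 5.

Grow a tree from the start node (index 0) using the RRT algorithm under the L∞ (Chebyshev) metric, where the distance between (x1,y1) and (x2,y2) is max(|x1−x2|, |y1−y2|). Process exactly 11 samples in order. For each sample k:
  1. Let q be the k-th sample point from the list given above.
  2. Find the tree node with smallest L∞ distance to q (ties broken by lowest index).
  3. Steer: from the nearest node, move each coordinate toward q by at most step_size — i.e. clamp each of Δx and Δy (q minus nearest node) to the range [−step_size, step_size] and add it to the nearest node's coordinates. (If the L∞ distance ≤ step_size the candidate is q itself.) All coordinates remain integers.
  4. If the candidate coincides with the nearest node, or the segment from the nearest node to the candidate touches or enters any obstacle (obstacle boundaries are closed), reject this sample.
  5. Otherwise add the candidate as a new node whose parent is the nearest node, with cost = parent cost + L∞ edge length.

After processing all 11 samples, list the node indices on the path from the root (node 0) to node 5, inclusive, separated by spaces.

Path: 0 1 5

1. q=(3,7) nearest=0 d=7 new=(3,5) → add node 1 parent=0 cost=5
2. q=(1,15) nearest=1 d=10 new=(1,10) → add node 2 parent=1 cost=10
3. q=(0,17) nearest=2 d=7 new=(0,15) → add node 3 parent=2 cost=15
4. q=(3,22) nearest=3 d=7 new=(3,20) → add node 4 parent=3 cost=20
5. q=(14,12) nearest=1 d=11 new=(8,10) → add node 5 parent=1 cost=10
6. q=(6,19) nearest=4 d=3 new=(6,19) → add node 6 parent=4 cost=23
7. q=(6,9) nearest=5 d=2 new=(6,9) → blocked by [2,6]×[9,14], reject
8. q=(17,6) nearest=5 d=9 new=(13,6) → blocked by [11,13]×[5,7], reject
9. q=(15,2) nearest=5 d=8 new=(13,5) → blocked by [11,13]×[5,7], reject
10. q=(27,3) nearest=5 d=19 new=(13,5) → blocked by [11,13]×[5,7], reject
11. q=(12,8) nearest=5 d=4 new=(12,8) → add node 7 parent=5 cost=14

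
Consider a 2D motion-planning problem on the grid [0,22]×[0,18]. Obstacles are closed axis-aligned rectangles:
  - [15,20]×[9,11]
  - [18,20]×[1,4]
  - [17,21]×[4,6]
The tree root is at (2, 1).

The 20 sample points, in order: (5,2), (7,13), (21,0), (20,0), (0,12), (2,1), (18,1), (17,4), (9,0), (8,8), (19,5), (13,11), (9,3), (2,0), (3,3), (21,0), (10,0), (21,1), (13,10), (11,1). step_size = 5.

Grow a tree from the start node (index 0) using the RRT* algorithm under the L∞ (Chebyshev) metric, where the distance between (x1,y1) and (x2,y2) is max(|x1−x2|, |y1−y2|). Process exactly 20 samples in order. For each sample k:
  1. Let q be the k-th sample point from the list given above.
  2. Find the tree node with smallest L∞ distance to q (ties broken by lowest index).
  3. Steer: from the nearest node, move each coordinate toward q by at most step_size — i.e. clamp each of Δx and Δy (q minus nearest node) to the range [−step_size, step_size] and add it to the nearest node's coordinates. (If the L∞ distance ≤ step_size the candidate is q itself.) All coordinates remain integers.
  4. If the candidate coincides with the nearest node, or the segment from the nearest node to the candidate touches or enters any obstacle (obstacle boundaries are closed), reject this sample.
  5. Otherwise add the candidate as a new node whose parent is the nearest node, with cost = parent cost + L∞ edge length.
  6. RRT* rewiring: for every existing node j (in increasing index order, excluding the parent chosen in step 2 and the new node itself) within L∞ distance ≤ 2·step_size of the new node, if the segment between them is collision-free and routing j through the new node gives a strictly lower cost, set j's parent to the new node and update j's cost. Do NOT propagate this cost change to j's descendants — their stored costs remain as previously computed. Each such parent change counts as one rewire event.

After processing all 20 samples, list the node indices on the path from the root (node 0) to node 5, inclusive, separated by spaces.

1. q=(5,2) nearest=0 d=3 new=(5,2) → add node 1 parent=0 cost=3
2. q=(7,13) nearest=1 d=11 new=(7,7) → add node 2 parent=1 cost=8
3. q=(21,0) nearest=2 d=14 new=(12,2) → add node 3 parent=2 cost=13
4. q=(20,0) nearest=3 d=8 new=(17,0) → add node 4 parent=3 cost=18
5. q=(0,12) nearest=2 d=7 new=(2,12) → add node 5 parent=2 cost=13
6. q=(2,1) nearest=0 d=0 → coincident, reject
7. q=(18,1) nearest=4 d=1 new=(18,1) → blocked by [18,20]×[1,4], reject
8. q=(17,4) nearest=4 d=4 new=(17,4) → blocked by [17,21]×[4,6], reject
9. q=(9,0) nearest=3 d=3 new=(9,0) → add node 6 parent=3 cost=16
10. q=(8,8) nearest=2 d=1 new=(8,8) → add node 7 parent=2 cost=9
11. q=(19,5) nearest=4 d=5 new=(19,5) → blocked by [18,20]×[1,4], reject
12. q=(13,11) nearest=7 d=5 new=(13,11) → add node 8 parent=7 cost=14
13. q=(9,3) nearest=3 d=3 new=(9,3) → add node 9 parent=3 cost=16
14. q=(2,0) nearest=0 d=1 new=(2,0) → add node 10 parent=0 cost=1; rewire 3→10 (11<13); rewire 6→10 (8<16); rewire 9→10 (8<16)
15. q=(3,3) nearest=0 d=2 new=(3,3) → add node 11 parent=0 cost=2; rewire 2→11 (6<8); rewire 5→11 (11<13); rewire 7→11 (7<9); rewire 8→11 (12<14)
16. q=(21,0) nearest=4 d=4 new=(21,0) → add node 12 parent=4 cost=22
17. q=(10,0) nearest=6 d=1 new=(10,0) → add node 13 parent=6 cost=9; rewire 4→13 (16<18)
18. q=(21,1) nearest=12 d=1 new=(21,1) → add node 14 parent=12 cost=23
19. q=(13,10) nearest=8 d=1 new=(13,10) → add node 15 parent=8 cost=13
20. q=(11,1) nearest=3 d=1 new=(11,1) → add node 16 parent=3 cost=12

Path: 0 11 5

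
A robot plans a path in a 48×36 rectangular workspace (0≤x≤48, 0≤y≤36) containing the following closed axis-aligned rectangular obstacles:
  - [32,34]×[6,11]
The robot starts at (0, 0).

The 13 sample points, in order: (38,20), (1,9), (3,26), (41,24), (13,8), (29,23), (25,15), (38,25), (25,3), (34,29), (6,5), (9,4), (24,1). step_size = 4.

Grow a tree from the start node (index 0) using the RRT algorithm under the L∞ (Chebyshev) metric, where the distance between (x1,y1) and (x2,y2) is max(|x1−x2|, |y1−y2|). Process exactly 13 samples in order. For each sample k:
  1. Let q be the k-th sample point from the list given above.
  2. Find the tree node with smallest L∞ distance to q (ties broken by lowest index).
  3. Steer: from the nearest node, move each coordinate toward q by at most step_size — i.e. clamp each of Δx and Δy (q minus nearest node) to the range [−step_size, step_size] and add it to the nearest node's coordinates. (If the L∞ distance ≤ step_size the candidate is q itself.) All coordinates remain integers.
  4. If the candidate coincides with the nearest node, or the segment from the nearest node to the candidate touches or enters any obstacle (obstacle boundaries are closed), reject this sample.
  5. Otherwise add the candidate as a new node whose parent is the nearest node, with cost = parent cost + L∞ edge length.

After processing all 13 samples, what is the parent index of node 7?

1. q=(38,20) nearest=0 d=38 new=(4,4) → add node 1 parent=0 cost=4
2. q=(1,9) nearest=1 d=5 new=(1,8) → add node 2 parent=1 cost=8
3. q=(3,26) nearest=2 d=18 new=(3,12) → add node 3 parent=2 cost=12
4. q=(41,24) nearest=1 d=37 new=(8,8) → add node 4 parent=1 cost=8
5. q=(13,8) nearest=4 d=5 new=(12,8) → add node 5 parent=4 cost=12
6. q=(29,23) nearest=5 d=17 new=(16,12) → add node 6 parent=5 cost=16
7. q=(25,15) nearest=6 d=9 new=(20,15) → add node 7 parent=6 cost=20
8. q=(38,25) nearest=7 d=18 new=(24,19) → add node 8 parent=7 cost=24
9. q=(25,3) nearest=6 d=9 new=(20,8) → add node 9 parent=6 cost=20
10. q=(34,29) nearest=8 d=10 new=(28,23) → add node 10 parent=8 cost=28
11. q=(6,5) nearest=1 d=2 new=(6,5) → add node 11 parent=1 cost=6
12. q=(9,4) nearest=11 d=3 new=(9,4) → add node 12 parent=11 cost=9
13. q=(24,1) nearest=9 d=7 new=(24,4) → add node 13 parent=9 cost=24

Parent of node 7: 6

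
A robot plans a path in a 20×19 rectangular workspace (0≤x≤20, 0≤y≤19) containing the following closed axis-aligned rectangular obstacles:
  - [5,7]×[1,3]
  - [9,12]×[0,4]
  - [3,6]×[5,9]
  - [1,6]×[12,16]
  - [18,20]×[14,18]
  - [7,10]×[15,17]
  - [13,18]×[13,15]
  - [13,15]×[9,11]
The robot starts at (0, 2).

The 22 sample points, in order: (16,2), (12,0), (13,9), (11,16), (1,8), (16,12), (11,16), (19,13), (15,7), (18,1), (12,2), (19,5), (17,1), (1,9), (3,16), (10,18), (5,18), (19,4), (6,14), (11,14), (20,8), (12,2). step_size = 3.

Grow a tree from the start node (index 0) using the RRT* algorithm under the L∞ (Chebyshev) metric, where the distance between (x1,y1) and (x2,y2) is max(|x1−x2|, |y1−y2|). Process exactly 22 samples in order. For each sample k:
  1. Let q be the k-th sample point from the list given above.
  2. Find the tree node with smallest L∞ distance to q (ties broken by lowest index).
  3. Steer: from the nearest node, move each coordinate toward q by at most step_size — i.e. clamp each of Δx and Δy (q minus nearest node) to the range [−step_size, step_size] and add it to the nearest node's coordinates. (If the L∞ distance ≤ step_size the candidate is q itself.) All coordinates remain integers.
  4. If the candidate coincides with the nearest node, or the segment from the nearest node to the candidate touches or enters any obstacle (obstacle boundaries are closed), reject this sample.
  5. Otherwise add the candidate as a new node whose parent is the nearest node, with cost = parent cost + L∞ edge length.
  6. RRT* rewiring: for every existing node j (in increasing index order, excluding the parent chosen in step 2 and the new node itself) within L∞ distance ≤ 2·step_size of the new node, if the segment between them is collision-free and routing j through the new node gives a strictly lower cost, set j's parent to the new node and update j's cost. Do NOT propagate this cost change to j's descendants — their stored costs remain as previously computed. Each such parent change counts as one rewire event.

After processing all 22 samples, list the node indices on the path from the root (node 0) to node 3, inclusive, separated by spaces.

1. q=(16,2) nearest=0 d=16 new=(3,2) → add node 1 parent=0 cost=3
2. q=(12,0) nearest=1 d=9 new=(6,0) → add node 2 parent=1 cost=6
3. q=(13,9) nearest=2 d=9 new=(9,3) → blocked by [5,7]×[1,3], reject
4. q=(11,16) nearest=0 d=14 new=(3,5) → blocked by [3,6]×[5,9], reject
5. q=(1,8) nearest=0 d=6 new=(1,5) → add node 3 parent=0 cost=3
6. q=(16,12) nearest=2 d=12 new=(9,3) → blocked by [5,7]×[1,3], reject
7. q=(11,16) nearest=3 d=11 new=(4,8) → blocked by [3,6]×[5,9], reject
8. q=(19,13) nearest=2 d=13 new=(9,3) → blocked by [5,7]×[1,3], reject
9. q=(15,7) nearest=2 d=9 new=(9,3) → blocked by [5,7]×[1,3], reject
10. q=(18,1) nearest=2 d=12 new=(9,1) → blocked by [9,12]×[0,4], reject
11. q=(12,2) nearest=2 d=6 new=(9,2) → blocked by [9,12]×[0,4], reject
12. q=(19,5) nearest=2 d=13 new=(9,3) → blocked by [5,7]×[1,3], reject
13. q=(17,1) nearest=2 d=11 new=(9,1) → blocked by [9,12]×[0,4], reject
14. q=(1,9) nearest=3 d=4 new=(1,8) → add node 4 parent=3 cost=6
15. q=(3,16) nearest=4 d=8 new=(3,11) → add node 5 parent=4 cost=9
16. q=(10,18) nearest=5 d=7 new=(6,14) → blocked by [1,6]×[12,16], reject
17. q=(5,18) nearest=5 d=7 new=(5,14) → blocked by [1,6]×[12,16], reject
18. q=(19,4) nearest=2 d=13 new=(9,3) → blocked by [5,7]×[1,3], reject
19. q=(6,14) nearest=5 d=3 new=(6,14) → blocked by [1,6]×[12,16], reject
20. q=(11,14) nearest=5 d=8 new=(6,14) → blocked by [1,6]×[12,16], reject
21. q=(20,8) nearest=2 d=14 new=(9,3) → blocked by [5,7]×[1,3], reject
22. q=(12,2) nearest=2 d=6 new=(9,2) → blocked by [9,12]×[0,4], reject

Path: 0 3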